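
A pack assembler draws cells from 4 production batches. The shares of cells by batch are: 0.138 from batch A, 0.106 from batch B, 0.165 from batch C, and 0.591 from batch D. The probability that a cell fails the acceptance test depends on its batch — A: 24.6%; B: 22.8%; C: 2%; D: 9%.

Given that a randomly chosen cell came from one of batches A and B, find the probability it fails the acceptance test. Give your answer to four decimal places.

P(F|S) ≈ 0.2382

Let S = {A, B}.
P(S) = 0.138 + 0.106 = 0.244.
P(F ∩ S) = 0.246·0.138 + 0.228·0.106 = 0.033948 + 0.024168 = 0.058116.
P(F | S) = 0.058116 / 0.244 = 0.238180…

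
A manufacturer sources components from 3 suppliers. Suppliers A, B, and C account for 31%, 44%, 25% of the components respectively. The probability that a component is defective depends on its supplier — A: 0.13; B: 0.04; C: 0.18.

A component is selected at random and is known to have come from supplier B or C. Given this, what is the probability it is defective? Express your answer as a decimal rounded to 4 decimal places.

P(D|S) ≈ 0.0907

Let S = {B, C}.
P(S) = 0.44 + 0.25 = 0.69.
P(D ∩ S) = 0.04·0.44 + 0.18·0.25 = 0.0176 + 0.045 = 0.0626.
P(D | S) = 0.0626 / 0.69 = 0.090725…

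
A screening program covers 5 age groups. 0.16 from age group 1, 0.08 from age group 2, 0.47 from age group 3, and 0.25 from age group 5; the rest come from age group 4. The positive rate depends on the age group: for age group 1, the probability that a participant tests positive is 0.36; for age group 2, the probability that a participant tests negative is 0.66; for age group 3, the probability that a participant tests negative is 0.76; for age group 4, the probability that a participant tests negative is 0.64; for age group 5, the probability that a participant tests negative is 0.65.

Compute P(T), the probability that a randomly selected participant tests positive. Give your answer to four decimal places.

P(T) ≈ 0.2995

P(4) = 1 − (0.16 + 0.08 + 0.47 + 0.25) = 0.04.
P(T|2) = 1 − 0.66 = 0.34.
P(T|3) = 1 − 0.76 = 0.24.
P(T|4) = 1 − 0.64 = 0.36.
P(T|5) = 1 − 0.65 = 0.35.
By the law of total probability,
P(T) = P(T|1)·P(1) + P(T|2)·P(2) + P(T|3)·P(3) + P(T|4)·P(4) + P(T|5)·P(5)
      = 0.36·0.16 + 0.34·0.08 + 0.24·0.47 + 0.36·0.04 + 0.35·0.25
      = 0.0576 + 0.0272 + 0.1128 + 0.0144 + 0.0875 = 0.2995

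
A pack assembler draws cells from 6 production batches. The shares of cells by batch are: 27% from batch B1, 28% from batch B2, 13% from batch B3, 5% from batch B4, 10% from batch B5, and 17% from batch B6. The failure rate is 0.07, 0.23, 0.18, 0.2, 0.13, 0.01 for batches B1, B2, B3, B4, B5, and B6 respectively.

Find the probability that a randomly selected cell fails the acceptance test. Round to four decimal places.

Using total probability over the partition,
P(F) = P(F|B1)·P(B1) + P(F|B2)·P(B2) + P(F|B3)·P(B3) + P(F|B4)·P(B4) + P(F|B5)·P(B5) + P(F|B6)·P(B6)
      = 0.07·0.27 + 0.23·0.28 + 0.18·0.13 + 0.2·0.05 + 0.13·0.1 + 0.01·0.17
      = 0.0189 + 0.0644 + 0.0234 + 0.01 + 0.013 + 0.0017 = 0.1314

0.1314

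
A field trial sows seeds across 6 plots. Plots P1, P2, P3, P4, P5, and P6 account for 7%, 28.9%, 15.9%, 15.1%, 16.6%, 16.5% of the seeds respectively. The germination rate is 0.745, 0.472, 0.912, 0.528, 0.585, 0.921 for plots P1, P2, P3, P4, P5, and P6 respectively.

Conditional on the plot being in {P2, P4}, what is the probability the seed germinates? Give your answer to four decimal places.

0.4912

Let S = {P2, P4}.
P(S) = 0.289 + 0.151 = 0.44.
P(G ∩ S) = 0.472·0.289 + 0.528·0.151 = 0.136408 + 0.079728 = 0.216136.
P(G | S) = 0.216136 / 0.44 = 0.491218…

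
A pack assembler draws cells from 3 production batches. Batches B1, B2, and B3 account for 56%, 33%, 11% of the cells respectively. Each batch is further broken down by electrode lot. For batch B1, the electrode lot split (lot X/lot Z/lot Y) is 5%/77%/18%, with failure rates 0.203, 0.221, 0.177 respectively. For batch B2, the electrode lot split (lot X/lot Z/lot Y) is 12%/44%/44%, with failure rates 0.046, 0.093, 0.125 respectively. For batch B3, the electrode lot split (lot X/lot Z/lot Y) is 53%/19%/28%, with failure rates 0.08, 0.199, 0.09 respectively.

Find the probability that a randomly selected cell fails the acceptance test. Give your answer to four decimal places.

P(F|B1) = 0.05·0.203 + 0.77·0.221 + 0.18·0.177 = 0.01015 + 0.17017 + 0.03186 = 0.21218
P(F|B2) = 0.12·0.046 + 0.44·0.093 + 0.44·0.125 = 0.00552 + 0.04092 + 0.055 = 0.10144
P(F|B3) = 0.53·0.08 + 0.19·0.199 + 0.28·0.09 = 0.0424 + 0.03781 + 0.0252 = 0.10541
By total probability over the outer partition,
P(F) = 0.56·0.21218 + 0.33·0.10144 + 0.11·0.10541
      = 0.1188208 + 0.0334752 + 0.0115951 = 0.1638911

P(F) ≈ 0.1639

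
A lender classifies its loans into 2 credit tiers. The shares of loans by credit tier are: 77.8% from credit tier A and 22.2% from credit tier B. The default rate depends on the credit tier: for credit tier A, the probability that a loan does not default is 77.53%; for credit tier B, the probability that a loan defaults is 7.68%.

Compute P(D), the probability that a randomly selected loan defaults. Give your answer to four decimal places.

P(D) ≈ 0.1919

P(D|A) = 1 − 0.7753 = 0.2247.
P(D) = P(D|A)·P(A) + P(D|B)·P(B)
      = 0.2247·0.778 + 0.0768·0.222
      = 0.1748166 + 0.0170496 = 0.1918662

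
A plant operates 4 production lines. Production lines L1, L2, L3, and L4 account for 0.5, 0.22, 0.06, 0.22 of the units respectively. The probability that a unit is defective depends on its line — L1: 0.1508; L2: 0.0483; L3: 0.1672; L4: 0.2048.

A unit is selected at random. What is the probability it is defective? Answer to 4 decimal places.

Using total probability over the partition,
P(D) = P(D|L1)·P(L1) + P(D|L2)·P(L2) + P(D|L3)·P(L3) + P(D|L4)·P(L4)
      = 0.1508·0.5 + 0.0483·0.22 + 0.1672·0.06 + 0.2048·0.22
      = 0.0754 + 0.010626 + 0.010032 + 0.045056 = 0.141114

0.1411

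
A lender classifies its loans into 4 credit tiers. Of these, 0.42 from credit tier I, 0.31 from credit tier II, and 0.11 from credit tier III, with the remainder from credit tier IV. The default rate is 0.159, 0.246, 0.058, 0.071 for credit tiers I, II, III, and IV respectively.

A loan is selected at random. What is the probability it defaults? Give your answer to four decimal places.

P(IV) = 1 − (0.42 + 0.31 + 0.11) = 0.16.
P(D) = P(D|I)·P(I) + P(D|II)·P(II) + P(D|III)·P(III) + P(D|IV)·P(IV)
      = 0.159·0.42 + 0.246·0.31 + 0.058·0.11 + 0.071·0.16
      = 0.06678 + 0.07626 + 0.00638 + 0.01136 = 0.16078

P(D) ≈ 0.1608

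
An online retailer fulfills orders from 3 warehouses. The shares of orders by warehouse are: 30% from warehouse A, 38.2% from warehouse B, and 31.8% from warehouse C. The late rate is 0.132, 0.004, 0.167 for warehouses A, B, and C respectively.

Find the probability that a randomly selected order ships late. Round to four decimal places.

P(L) = P(L|A)·P(A) + P(L|B)·P(B) + P(L|C)·P(C)
      = 0.132·0.3 + 0.004·0.382 + 0.167·0.318
      = 0.0396 + 0.001528 + 0.053106 = 0.094234

P(L) ≈ 0.0942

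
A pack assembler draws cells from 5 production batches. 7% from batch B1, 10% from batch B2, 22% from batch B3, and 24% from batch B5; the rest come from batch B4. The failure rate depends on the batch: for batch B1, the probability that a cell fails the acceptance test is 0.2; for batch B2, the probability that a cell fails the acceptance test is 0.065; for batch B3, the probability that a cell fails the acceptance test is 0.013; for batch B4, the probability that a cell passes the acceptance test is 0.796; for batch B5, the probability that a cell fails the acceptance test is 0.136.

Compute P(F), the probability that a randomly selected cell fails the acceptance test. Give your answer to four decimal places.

P(B4) = 1 − (0.07 + 0.1 + 0.22 + 0.24) = 0.37.
P(F|B4) = 1 − 0.796 = 0.204.
P(F) = P(F|B1)·P(B1) + P(F|B2)·P(B2) + P(F|B3)·P(B3) + P(F|B4)·P(B4) + P(F|B5)·P(B5)
      = 0.2·0.07 + 0.065·0.1 + 0.013·0.22 + 0.204·0.37 + 0.136·0.24
      = 0.014 + 0.0065 + 0.00286 + 0.07548 + 0.03264 = 0.13148

0.1315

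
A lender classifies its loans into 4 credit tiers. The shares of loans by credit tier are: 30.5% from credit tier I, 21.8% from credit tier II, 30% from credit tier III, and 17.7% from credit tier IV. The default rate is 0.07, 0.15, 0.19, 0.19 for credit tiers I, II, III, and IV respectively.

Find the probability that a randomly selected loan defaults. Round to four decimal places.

0.1447

P(D) = P(D|I)·P(I) + P(D|II)·P(II) + P(D|III)·P(III) + P(D|IV)·P(IV)
      = 0.07·0.305 + 0.15·0.218 + 0.19·0.3 + 0.19·0.177
      = 0.02135 + 0.0327 + 0.057 + 0.03363 = 0.14468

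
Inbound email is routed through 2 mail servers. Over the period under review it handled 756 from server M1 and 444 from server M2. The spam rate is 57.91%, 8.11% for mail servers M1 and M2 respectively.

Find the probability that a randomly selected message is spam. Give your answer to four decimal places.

0.3948

Total: 756 + 444 = 1200.
P(M1) = 756/1200 = 0.63. P(M2) = 444/1200 = 0.37.
P(S) = P(S|M1)·P(M1) + P(S|M2)·P(M2)
      = 0.5791·0.63 + 0.0811·0.37
      = 0.364833 + 0.030007 = 0.39484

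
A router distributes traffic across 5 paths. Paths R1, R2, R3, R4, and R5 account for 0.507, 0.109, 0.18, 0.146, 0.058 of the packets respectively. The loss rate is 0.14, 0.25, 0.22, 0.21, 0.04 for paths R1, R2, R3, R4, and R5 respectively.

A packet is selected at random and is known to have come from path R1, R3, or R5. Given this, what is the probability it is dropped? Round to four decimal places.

Let S = {R1, R3, R5}.
P(S) = 0.507 + 0.18 + 0.058 = 0.745.
P(L ∩ S) = 0.14·0.507 + 0.22·0.18 + 0.04·0.058 = 0.07098 + 0.0396 + 0.00232 = 0.1129.
P(L | S) = 0.1129 / 0.745 = 0.151544…

0.1515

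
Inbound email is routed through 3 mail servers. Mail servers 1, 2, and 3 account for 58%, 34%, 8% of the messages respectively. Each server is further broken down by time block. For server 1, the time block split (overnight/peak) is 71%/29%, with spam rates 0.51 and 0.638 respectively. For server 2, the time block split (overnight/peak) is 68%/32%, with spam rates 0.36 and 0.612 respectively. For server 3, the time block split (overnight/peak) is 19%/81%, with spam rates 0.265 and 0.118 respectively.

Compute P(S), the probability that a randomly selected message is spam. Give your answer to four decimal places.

0.4788

P(S|1) = 0.71·0.51 + 0.29·0.638 = 0.3621 + 0.18502 = 0.54712
P(S|2) = 0.68·0.36 + 0.32·0.612 = 0.2448 + 0.19584 = 0.44064
P(S|3) = 0.19·0.265 + 0.81·0.118 = 0.05035 + 0.09558 = 0.14593
Then overall,
P(S) = 0.58·0.54712 + 0.34·0.44064 + 0.08·0.14593
      = 0.3173296 + 0.1498176 + 0.0116744 = 0.4788216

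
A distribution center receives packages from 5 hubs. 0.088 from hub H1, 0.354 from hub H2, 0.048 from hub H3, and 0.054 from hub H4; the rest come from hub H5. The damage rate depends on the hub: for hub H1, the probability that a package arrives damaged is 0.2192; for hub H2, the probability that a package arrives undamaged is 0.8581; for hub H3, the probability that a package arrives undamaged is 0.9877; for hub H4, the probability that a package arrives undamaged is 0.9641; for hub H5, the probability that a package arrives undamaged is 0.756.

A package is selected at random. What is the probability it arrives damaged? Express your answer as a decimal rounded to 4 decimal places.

P(H5) = 1 − (0.088 + 0.354 + 0.048 + 0.054) = 0.456.
P(D|H2) = 1 − 0.8581 = 0.1419.
P(D|H3) = 1 − 0.9877 = 0.0123.
P(D|H4) = 1 − 0.9641 = 0.0359.
P(D|H5) = 1 − 0.756 = 0.244.
P(D) = P(D|H1)·P(H1) + P(D|H2)·P(H2) + P(D|H3)·P(H3) + P(D|H4)·P(H4) + P(D|H5)·P(H5)
      = 0.2192·0.088 + 0.1419·0.354 + 0.0123·0.048 + 0.0359·0.054 + 0.244·0.456
      = 0.0192896 + 0.0502326 + 0.0005904 + 0.0019386 + 0.111264 = 0.1833152

P(D) ≈ 0.1833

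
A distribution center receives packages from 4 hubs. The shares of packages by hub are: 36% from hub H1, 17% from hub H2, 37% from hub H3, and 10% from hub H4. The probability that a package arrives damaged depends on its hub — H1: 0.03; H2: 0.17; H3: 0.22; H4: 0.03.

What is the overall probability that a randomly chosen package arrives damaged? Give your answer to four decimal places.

P(D) ≈ 0.1241

By the law of total probability,
P(D) = P(D|H1)·P(H1) + P(D|H2)·P(H2) + P(D|H3)·P(H3) + P(D|H4)·P(H4)
      = 0.03·0.36 + 0.17·0.17 + 0.22·0.37 + 0.03·0.1
      = 0.0108 + 0.0289 + 0.0814 + 0.003 = 0.1241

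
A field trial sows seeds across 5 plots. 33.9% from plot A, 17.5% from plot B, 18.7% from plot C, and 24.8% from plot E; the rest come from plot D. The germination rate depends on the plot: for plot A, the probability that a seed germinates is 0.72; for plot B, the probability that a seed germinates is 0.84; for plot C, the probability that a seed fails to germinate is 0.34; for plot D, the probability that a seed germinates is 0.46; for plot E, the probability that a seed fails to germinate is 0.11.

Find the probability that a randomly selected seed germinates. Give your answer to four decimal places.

P(G) ≈ 0.7587

P(D) = 1 − (0.339 + 0.175 + 0.187 + 0.248) = 0.051.
P(G|C) = 1 − 0.34 = 0.66.
P(G|E) = 1 − 0.11 = 0.89.
By the law of total probability,
P(G) = P(G|A)·P(A) + P(G|B)·P(B) + P(G|C)·P(C) + P(G|D)·P(D) + P(G|E)·P(E)
      = 0.72·0.339 + 0.84·0.175 + 0.66·0.187 + 0.46·0.051 + 0.89·0.248
      = 0.24408 + 0.147 + 0.12342 + 0.02346 + 0.22072 = 0.75868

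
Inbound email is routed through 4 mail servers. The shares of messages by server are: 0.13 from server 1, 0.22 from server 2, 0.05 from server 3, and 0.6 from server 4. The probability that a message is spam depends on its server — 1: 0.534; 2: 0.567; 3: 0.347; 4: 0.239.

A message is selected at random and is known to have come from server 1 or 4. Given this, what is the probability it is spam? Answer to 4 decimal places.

P(S|J) ≈ 0.2915

Let J = {1, 4}.
P(J) = 0.13 + 0.6 = 0.73.
P(S ∩ J) = 0.534·0.13 + 0.239·0.6 = 0.06942 + 0.1434 = 0.21282.
P(S | J) = 0.21282 / 0.73 = 0.291534…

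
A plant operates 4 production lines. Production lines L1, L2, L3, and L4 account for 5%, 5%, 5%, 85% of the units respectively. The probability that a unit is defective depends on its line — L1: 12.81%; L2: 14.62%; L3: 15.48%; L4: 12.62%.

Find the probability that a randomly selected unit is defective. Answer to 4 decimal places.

Summing over the partition,
P(D) = P(D|L1)·P(L1) + P(D|L2)·P(L2) + P(D|L3)·P(L3) + P(D|L4)·P(L4)
      = 0.1281·0.05 + 0.1462·0.05 + 0.1548·0.05 + 0.1262·0.85
      = 0.006405 + 0.00731 + 0.00774 + 0.10727 = 0.128725

P(D) ≈ 0.1287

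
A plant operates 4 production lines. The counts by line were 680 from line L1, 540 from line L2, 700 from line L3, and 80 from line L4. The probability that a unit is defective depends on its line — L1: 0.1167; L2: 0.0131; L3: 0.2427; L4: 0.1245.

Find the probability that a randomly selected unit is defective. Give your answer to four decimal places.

0.1331

Total: 680 + 540 + 700 + 80 = 2000.
P(L1) = 680/2000 = 0.34. P(L2) = 540/2000 = 0.27. P(L3) = 700/2000 = 0.35. P(L4) = 80/2000 = 0.04.
Summing over the partition,
P(D) = P(D|L1)·P(L1) + P(D|L2)·P(L2) + P(D|L3)·P(L3) + P(D|L4)·P(L4)
      = 0.1167·0.34 + 0.0131·0.27 + 0.2427·0.35 + 0.1245·0.04
      = 0.039678 + 0.003537 + 0.084945 + 0.00498 = 0.13314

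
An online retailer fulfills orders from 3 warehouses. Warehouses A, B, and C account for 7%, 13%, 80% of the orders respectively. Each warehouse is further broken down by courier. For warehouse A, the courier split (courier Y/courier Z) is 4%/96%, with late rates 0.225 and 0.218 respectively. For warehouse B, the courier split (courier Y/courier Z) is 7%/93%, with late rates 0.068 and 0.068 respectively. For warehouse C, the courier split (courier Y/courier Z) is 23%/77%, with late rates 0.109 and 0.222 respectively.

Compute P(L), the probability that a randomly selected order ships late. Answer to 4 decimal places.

P(L) ≈ 0.1809

P(L|A) = 0.04·0.225 + 0.96·0.218 = 0.009 + 0.20928 = 0.21828
P(L|B) = 0.07·0.068 + 0.93·0.068 = 0.00476 + 0.06324 = 0.068
P(L|C) = 0.23·0.109 + 0.77·0.222 = 0.02507 + 0.17094 = 0.19601
Then overall,
P(L) = 0.07·0.21828 + 0.13·0.068 + 0.8·0.19601
      = 0.0152796 + 0.00884 + 0.156808 = 0.1809276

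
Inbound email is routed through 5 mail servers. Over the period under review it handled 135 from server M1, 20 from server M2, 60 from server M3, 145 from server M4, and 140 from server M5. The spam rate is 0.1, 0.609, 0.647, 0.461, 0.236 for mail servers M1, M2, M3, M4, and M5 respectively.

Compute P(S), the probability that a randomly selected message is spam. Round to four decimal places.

0.3288

Total: 135 + 20 + 60 + 145 + 140 = 500.
P(M1) = 135/500 = 0.27. P(M2) = 20/500 = 0.04. P(M3) = 60/500 = 0.12. P(M4) = 145/500 = 0.29. P(M5) = 140/500 = 0.28.
P(S) = P(S|M1)·P(M1) + P(S|M2)·P(M2) + P(S|M3)·P(M3) + P(S|M4)·P(M4) + P(S|M5)·P(M5)
      = 0.1·0.27 + 0.609·0.04 + 0.647·0.12 + 0.461·0.29 + 0.236·0.28
      = 0.027 + 0.02436 + 0.07764 + 0.13369 + 0.06608 = 0.32877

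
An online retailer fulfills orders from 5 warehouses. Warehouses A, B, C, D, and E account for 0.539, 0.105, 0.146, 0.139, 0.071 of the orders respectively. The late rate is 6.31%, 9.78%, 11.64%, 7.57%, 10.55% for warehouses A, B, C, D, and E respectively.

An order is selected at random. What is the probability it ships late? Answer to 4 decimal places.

P(L) = P(L|A)·P(A) + P(L|B)·P(B) + P(L|C)·P(C) + P(L|D)·P(D) + P(L|E)·P(E)
      = 0.0631·0.539 + 0.0978·0.105 + 0.1164·0.146 + 0.0757·0.139 + 0.1055·0.071
      = 0.0340109 + 0.010269 + 0.0169944 + 0.0105223 + 0.0074905 = 0.0792871

P(L) ≈ 0.0793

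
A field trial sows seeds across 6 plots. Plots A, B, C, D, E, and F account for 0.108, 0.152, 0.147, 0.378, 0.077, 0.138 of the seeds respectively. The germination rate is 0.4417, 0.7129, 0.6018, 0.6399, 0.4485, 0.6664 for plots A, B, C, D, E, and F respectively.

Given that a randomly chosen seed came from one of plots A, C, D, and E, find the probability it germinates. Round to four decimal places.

0.5811

Let S = {A, C, D, E}.
P(S) = 0.108 + 0.147 + 0.378 + 0.077 = 0.71.
P(G ∩ S) = 0.4417·0.108 + 0.6018·0.147 + 0.6399·0.378 + 0.4485·0.077 = 0.0477036 + 0.0884646 + 0.2418822 + 0.0345345 = 0.4125849.
P(G | S) = 0.4125849 / 0.71 = 0.581105…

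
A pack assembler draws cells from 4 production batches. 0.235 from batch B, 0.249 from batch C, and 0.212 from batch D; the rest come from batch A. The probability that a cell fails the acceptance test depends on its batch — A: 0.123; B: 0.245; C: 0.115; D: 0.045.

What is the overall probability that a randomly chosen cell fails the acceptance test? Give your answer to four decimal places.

0.1331

P(A) = 1 − (0.235 + 0.249 + 0.212) = 0.304.
Using total probability over the partition,
P(F) = P(F|A)·P(A) + P(F|B)·P(B) + P(F|C)·P(C) + P(F|D)·P(D)
      = 0.123·0.304 + 0.245·0.235 + 0.115·0.249 + 0.045·0.212
      = 0.037392 + 0.057575 + 0.028635 + 0.00954 = 0.133142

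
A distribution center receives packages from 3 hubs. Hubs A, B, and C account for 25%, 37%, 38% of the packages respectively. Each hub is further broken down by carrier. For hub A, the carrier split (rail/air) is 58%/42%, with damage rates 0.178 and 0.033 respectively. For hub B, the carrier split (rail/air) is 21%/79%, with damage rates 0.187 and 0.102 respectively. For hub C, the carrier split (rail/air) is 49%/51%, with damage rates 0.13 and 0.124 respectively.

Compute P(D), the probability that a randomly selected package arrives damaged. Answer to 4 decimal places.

P(D) ≈ 0.1219

P(D|A) = 0.58·0.178 + 0.42·0.033 = 0.10324 + 0.01386 = 0.1171
P(D|B) = 0.21·0.187 + 0.79·0.102 = 0.03927 + 0.08058 = 0.11985
P(D|C) = 0.49·0.13 + 0.51·0.124 = 0.0637 + 0.06324 = 0.12694
By total probability over the outer partition,
P(D) = 0.25·0.1171 + 0.37·0.11985 + 0.38·0.12694
      = 0.029275 + 0.0443445 + 0.0482372 = 0.1218567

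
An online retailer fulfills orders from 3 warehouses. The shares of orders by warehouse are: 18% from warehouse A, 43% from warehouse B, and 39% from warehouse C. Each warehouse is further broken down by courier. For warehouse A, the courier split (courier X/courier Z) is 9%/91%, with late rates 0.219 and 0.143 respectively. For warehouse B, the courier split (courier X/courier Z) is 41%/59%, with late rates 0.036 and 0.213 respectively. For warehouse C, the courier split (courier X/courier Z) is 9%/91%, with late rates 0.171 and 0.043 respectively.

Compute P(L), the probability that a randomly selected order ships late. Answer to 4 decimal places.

P(L|A) = 0.09·0.219 + 0.91·0.143 = 0.01971 + 0.13013 = 0.14984
P(L|B) = 0.41·0.036 + 0.59·0.213 = 0.01476 + 0.12567 = 0.14043
P(L|C) = 0.09·0.171 + 0.91·0.043 = 0.01539 + 0.03913 = 0.05452
Then overall,
P(L) = 0.18·0.14984 + 0.43·0.14043 + 0.39·0.05452
      = 0.0269712 + 0.0603849 + 0.0212628 = 0.1086189

0.1086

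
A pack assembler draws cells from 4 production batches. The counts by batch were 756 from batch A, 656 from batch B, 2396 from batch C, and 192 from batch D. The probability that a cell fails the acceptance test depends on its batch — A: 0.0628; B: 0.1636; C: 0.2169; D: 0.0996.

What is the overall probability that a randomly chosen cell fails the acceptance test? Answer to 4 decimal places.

Total: 756 + 656 + 2396 + 192 = 4000.
P(A) = 756/4000 = 0.189. P(B) = 656/4000 = 0.164. P(C) = 2396/4000 = 0.599. P(D) = 192/4000 = 0.048.
P(F) = P(F|A)·P(A) + P(F|B)·P(B) + P(F|C)·P(C) + P(F|D)·P(D)
      = 0.0628·0.189 + 0.1636·0.164 + 0.2169·0.599 + 0.0996·0.048
      = 0.0118692 + 0.0268304 + 0.1299231 + 0.0047808 = 0.1734035

P(F) ≈ 0.1734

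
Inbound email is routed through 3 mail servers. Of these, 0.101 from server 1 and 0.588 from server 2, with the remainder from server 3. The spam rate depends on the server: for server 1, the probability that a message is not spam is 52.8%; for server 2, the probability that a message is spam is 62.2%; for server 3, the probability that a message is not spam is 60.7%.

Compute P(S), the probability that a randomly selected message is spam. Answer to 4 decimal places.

P(3) = 1 − (0.101 + 0.588) = 0.311.
P(S|1) = 1 − 0.528 = 0.472.
P(S|3) = 1 − 0.607 = 0.393.
P(S) = P(S|1)·P(1) + P(S|2)·P(2) + P(S|3)·P(3)
      = 0.472·0.101 + 0.622·0.588 + 0.393·0.311
      = 0.047672 + 0.365736 + 0.122223 = 0.535631

0.5356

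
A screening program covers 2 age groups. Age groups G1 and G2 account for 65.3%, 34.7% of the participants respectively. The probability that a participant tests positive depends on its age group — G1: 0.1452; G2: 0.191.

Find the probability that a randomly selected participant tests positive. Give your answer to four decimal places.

0.1611

P(T) = P(T|G1)·P(G1) + P(T|G2)·P(G2)
      = 0.1452·0.653 + 0.191·0.347
      = 0.0948156 + 0.066277 = 0.1610926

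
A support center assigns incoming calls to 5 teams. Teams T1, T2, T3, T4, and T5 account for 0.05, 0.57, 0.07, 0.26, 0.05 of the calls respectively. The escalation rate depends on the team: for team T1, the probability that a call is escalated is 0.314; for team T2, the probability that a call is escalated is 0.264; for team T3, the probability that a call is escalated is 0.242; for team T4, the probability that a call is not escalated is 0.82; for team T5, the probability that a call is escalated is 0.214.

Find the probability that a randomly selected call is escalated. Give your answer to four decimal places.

P(E|T4) = 1 − 0.82 = 0.18.
P(E) = P(E|T1)·P(T1) + P(E|T2)·P(T2) + P(E|T3)·P(T3) + P(E|T4)·P(T4) + P(E|T5)·P(T5)
      = 0.314·0.05 + 0.264·0.57 + 0.242·0.07 + 0.18·0.26 + 0.214·0.05
      = 0.0157 + 0.15048 + 0.01694 + 0.0468 + 0.0107 = 0.24062

0.2406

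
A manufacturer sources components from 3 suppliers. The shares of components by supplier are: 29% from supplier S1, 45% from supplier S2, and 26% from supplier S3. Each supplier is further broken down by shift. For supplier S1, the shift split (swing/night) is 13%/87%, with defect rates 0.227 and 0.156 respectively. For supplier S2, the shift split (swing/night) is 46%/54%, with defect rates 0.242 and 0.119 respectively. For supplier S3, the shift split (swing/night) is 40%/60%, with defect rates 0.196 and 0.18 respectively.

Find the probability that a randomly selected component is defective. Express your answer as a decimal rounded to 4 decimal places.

0.1754

P(D|S1) = 0.13·0.227 + 0.87·0.156 = 0.02951 + 0.13572 = 0.16523
P(D|S2) = 0.46·0.242 + 0.54·0.119 = 0.11132 + 0.06426 = 0.17558
P(D|S3) = 0.4·0.196 + 0.6·0.18 = 0.0784 + 0.108 = 0.1864
Then overall,
P(D) = 0.29·0.16523 + 0.45·0.17558 + 0.26·0.1864
      = 0.0479167 + 0.079011 + 0.048464 = 0.1753917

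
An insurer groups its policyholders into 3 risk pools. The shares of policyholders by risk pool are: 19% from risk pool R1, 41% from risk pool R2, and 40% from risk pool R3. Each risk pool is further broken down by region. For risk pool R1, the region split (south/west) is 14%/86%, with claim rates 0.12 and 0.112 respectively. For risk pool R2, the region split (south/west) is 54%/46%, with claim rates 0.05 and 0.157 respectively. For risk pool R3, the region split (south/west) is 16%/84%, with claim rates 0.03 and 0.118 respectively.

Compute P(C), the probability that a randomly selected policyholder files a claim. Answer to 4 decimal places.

P(C|R1) = 0.14·0.12 + 0.86·0.112 = 0.0168 + 0.09632 = 0.11312
P(C|R2) = 0.54·0.05 + 0.46·0.157 = 0.027 + 0.07222 = 0.09922
P(C|R3) = 0.16·0.03 + 0.84·0.118 = 0.0048 + 0.09912 = 0.10392
By total probability over the outer partition,
P(C) = 0.19·0.11312 + 0.41·0.09922 + 0.4·0.10392
      = 0.0214928 + 0.0406802 + 0.041568 = 0.103741

P(C) ≈ 0.1037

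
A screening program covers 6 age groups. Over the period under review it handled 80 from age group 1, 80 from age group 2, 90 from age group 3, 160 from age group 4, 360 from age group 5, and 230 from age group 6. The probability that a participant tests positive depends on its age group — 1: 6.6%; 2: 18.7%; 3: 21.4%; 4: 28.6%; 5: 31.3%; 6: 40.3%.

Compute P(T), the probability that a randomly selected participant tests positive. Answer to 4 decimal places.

0.2906

Total: 80 + 80 + 90 + 160 + 360 + 230 = 1000.
P(1) = 80/1000 = 0.08. P(2) = 80/1000 = 0.08. P(3) = 90/1000 = 0.09. P(4) = 160/1000 = 0.16. P(5) = 360/1000 = 0.36. P(6) = 230/1000 = 0.23.
Summing over the partition,
P(T) = P(T|1)·P(1) + P(T|2)·P(2) + P(T|3)·P(3) + P(T|4)·P(4) + P(T|5)·P(5) + P(T|6)·P(6)
      = 0.066·0.08 + 0.187·0.08 + 0.214·0.09 + 0.286·0.16 + 0.313·0.36 + 0.403·0.23
      = 0.00528 + 0.01496 + 0.01926 + 0.04576 + 0.11268 + 0.09269 = 0.29063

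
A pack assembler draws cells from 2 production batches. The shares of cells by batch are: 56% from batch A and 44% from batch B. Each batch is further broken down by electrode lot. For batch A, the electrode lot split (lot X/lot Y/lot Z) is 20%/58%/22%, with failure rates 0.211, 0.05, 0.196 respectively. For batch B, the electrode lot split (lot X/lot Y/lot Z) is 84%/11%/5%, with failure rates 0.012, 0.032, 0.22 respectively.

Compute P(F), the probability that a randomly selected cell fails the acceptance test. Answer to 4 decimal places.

P(F|A) = 0.2·0.211 + 0.58·0.05 + 0.22·0.196 = 0.0422 + 0.029 + 0.04312 = 0.11432
P(F|B) = 0.84·0.012 + 0.11·0.032 + 0.05·0.22 = 0.01008 + 0.00352 + 0.011 = 0.0246
Then overall,
P(F) = 0.56·0.11432 + 0.44·0.0246
      = 0.0640192 + 0.010824 = 0.0748432

P(F) ≈ 0.0748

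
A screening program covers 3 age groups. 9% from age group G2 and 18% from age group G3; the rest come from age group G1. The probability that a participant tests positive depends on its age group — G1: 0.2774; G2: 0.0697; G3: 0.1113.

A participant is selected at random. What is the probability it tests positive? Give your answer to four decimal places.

P(T) ≈ 0.2288

P(G1) = 1 − (0.09 + 0.18) = 0.73.
P(T) = P(T|G1)·P(G1) + P(T|G2)·P(G2) + P(T|G3)·P(G3)
      = 0.2774·0.73 + 0.0697·0.09 + 0.1113·0.18
      = 0.202502 + 0.006273 + 0.020034 = 0.228809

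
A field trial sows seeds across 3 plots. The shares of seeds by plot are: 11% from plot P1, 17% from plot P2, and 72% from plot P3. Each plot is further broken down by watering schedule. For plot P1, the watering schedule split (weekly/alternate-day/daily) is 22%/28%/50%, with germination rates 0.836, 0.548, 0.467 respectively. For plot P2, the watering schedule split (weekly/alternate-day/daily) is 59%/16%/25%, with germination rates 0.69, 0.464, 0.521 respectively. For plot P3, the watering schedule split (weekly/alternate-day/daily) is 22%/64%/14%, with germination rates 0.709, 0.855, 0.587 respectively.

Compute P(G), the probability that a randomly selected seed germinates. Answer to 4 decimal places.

0.7322

P(G|P1) = 0.22·0.836 + 0.28·0.548 + 0.5·0.467 = 0.18392 + 0.15344 + 0.2335 = 0.57086
P(G|P2) = 0.59·0.69 + 0.16·0.464 + 0.25·0.521 = 0.4071 + 0.07424 + 0.13025 = 0.61159
P(G|P3) = 0.22·0.709 + 0.64·0.855 + 0.14·0.587 = 0.15598 + 0.5472 + 0.08218 = 0.78536
Then overall,
P(G) = 0.11·0.57086 + 0.17·0.61159 + 0.72·0.78536
      = 0.0627946 + 0.1039703 + 0.5654592 = 0.7322241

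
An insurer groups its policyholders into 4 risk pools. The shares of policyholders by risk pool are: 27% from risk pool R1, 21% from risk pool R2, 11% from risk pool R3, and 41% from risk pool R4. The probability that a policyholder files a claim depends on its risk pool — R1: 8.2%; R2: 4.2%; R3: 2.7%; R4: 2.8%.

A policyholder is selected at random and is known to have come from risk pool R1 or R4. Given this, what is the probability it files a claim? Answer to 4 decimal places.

0.0494

Let S = {R1, R4}.
P(S) = 0.27 + 0.41 = 0.68.
P(C ∩ S) = 0.082·0.27 + 0.028·0.41 = 0.02214 + 0.01148 = 0.03362.
P(C | S) = 0.03362 / 0.68 = 0.049441…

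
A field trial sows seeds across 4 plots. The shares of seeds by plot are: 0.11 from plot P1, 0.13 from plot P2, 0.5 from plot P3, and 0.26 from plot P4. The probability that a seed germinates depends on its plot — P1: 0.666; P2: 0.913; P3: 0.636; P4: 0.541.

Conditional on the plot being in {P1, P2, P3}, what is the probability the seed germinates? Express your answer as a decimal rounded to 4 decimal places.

P(G|S) ≈ 0.6891

Let S = {P1, P2, P3}.
P(S) = 0.11 + 0.13 + 0.5 = 0.74.
P(G ∩ S) = 0.666·0.11 + 0.913·0.13 + 0.636·0.5 = 0.07326 + 0.11869 + 0.318 = 0.50995.
P(G | S) = 0.50995 / 0.74 = 0.689122…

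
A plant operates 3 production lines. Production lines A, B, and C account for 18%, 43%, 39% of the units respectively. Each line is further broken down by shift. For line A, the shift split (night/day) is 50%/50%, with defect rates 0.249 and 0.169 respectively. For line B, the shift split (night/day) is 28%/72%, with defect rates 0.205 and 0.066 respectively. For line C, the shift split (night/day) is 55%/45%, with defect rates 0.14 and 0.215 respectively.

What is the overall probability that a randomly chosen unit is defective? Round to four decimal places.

P(D|A) = 0.5·0.249 + 0.5·0.169 = 0.1245 + 0.0845 = 0.209
P(D|B) = 0.28·0.205 + 0.72·0.066 = 0.0574 + 0.04752 = 0.10492
P(D|C) = 0.55·0.14 + 0.45·0.215 = 0.077 + 0.09675 = 0.17375
Then overall,
P(D) = 0.18·0.209 + 0.43·0.10492 + 0.39·0.17375
      = 0.03762 + 0.0451156 + 0.0677625 = 0.1504981

0.1505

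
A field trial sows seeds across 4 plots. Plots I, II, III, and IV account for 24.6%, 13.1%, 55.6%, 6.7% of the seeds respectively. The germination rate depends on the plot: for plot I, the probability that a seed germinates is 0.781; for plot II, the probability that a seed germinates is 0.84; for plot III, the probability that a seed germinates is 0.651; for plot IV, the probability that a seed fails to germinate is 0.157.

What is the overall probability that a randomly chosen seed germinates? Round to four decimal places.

0.7206

P(G|IV) = 1 − 0.157 = 0.843.
Using total probability over the partition,
P(G) = P(G|I)·P(I) + P(G|II)·P(II) + P(G|III)·P(III) + P(G|IV)·P(IV)
      = 0.781·0.246 + 0.84·0.131 + 0.651·0.556 + 0.843·0.067
      = 0.192126 + 0.11004 + 0.361956 + 0.056481 = 0.720603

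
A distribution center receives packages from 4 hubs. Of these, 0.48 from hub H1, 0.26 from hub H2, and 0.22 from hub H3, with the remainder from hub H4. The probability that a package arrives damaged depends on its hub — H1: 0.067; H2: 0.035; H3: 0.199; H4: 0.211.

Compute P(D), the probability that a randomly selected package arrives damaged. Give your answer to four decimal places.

P(D) ≈ 0.0935

P(H4) = 1 − (0.48 + 0.26 + 0.22) = 0.04.
P(D) = P(D|H1)·P(H1) + P(D|H2)·P(H2) + P(D|H3)·P(H3) + P(D|H4)·P(H4)
      = 0.067·0.48 + 0.035·0.26 + 0.199·0.22 + 0.211·0.04
      = 0.03216 + 0.0091 + 0.04378 + 0.00844 = 0.09348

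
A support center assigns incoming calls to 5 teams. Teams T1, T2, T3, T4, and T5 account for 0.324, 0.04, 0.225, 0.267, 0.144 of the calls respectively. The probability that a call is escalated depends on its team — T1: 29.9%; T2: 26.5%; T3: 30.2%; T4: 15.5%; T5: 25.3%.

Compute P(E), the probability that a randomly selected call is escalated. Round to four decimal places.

P(E) = P(E|T1)·P(T1) + P(E|T2)·P(T2) + P(E|T3)·P(T3) + P(E|T4)·P(T4) + P(E|T5)·P(T5)
      = 0.299·0.324 + 0.265·0.04 + 0.302·0.225 + 0.155·0.267 + 0.253·0.144
      = 0.096876 + 0.0106 + 0.06795 + 0.041385 + 0.036432 = 0.253243

P(E) ≈ 0.2532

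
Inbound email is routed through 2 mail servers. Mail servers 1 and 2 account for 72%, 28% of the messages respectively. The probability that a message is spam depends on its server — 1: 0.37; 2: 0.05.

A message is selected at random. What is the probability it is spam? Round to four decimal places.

0.2804

P(S) = P(S|1)·P(1) + P(S|2)·P(2)
      = 0.37·0.72 + 0.05·0.28
      = 0.2664 + 0.014 = 0.2804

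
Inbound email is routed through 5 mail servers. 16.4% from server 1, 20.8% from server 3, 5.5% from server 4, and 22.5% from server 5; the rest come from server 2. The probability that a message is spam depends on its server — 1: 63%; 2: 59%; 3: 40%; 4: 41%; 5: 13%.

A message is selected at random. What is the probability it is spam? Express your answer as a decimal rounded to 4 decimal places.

P(2) = 1 − (0.164 + 0.208 + 0.055 + 0.225) = 0.348.
P(S) = P(S|1)·P(1) + P(S|2)·P(2) + P(S|3)·P(3) + P(S|4)·P(4) + P(S|5)·P(5)
      = 0.63·0.164 + 0.59·0.348 + 0.4·0.208 + 0.41·0.055 + 0.13·0.225
      = 0.10332 + 0.20532 + 0.0832 + 0.02255 + 0.02925 = 0.44364

P(S) ≈ 0.4436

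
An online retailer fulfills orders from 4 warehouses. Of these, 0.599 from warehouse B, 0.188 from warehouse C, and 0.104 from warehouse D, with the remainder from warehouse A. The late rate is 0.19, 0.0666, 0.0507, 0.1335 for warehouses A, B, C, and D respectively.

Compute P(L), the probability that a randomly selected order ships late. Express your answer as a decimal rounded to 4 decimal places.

0.0840

P(A) = 1 − (0.599 + 0.188 + 0.104) = 0.109.
P(L) = P(L|A)·P(A) + P(L|B)·P(B) + P(L|C)·P(C) + P(L|D)·P(D)
      = 0.19·0.109 + 0.0666·0.599 + 0.0507·0.188 + 0.1335·0.104
      = 0.02071 + 0.0398934 + 0.0095316 + 0.013884 = 0.084019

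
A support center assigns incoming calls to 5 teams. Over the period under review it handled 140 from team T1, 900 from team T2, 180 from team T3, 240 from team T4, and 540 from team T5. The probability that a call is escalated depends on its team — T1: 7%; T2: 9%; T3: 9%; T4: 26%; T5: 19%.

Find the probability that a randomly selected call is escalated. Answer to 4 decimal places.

0.1360

Total: 140 + 900 + 180 + 240 + 540 = 2000.
P(T1) = 140/2000 = 0.07. P(T2) = 900/2000 = 0.45. P(T3) = 180/2000 = 0.09. P(T4) = 240/2000 = 0.12. P(T5) = 540/2000 = 0.27.
Using total probability over the partition,
P(E) = P(E|T1)·P(T1) + P(E|T2)·P(T2) + P(E|T3)·P(T3) + P(E|T4)·P(T4) + P(E|T5)·P(T5)
      = 0.07·0.07 + 0.09·0.45 + 0.09·0.09 + 0.26·0.12 + 0.19·0.27
      = 0.0049 + 0.0405 + 0.0081 + 0.0312 + 0.0513 = 0.136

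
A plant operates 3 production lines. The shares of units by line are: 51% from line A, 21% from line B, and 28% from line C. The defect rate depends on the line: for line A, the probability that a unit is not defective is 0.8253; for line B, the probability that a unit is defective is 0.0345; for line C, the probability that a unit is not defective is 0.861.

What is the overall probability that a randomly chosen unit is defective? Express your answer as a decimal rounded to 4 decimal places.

P(D) ≈ 0.1353

P(D|A) = 1 − 0.8253 = 0.1747.
P(D|C) = 1 − 0.861 = 0.139.
Summing over the partition,
P(D) = P(D|A)·P(A) + P(D|B)·P(B) + P(D|C)·P(C)
      = 0.1747·0.51 + 0.0345·0.21 + 0.139·0.28
      = 0.089097 + 0.007245 + 0.03892 = 0.135262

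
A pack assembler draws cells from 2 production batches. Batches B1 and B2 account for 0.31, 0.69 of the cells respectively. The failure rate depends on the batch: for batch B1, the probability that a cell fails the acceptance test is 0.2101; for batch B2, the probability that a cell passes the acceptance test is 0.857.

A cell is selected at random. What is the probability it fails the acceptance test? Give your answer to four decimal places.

P(F) ≈ 0.1638

P(F|B2) = 1 − 0.857 = 0.143.
By the law of total probability,
P(F) = P(F|B1)·P(B1) + P(F|B2)·P(B2)
      = 0.2101·0.31 + 0.143·0.69
      = 0.065131 + 0.09867 = 0.163801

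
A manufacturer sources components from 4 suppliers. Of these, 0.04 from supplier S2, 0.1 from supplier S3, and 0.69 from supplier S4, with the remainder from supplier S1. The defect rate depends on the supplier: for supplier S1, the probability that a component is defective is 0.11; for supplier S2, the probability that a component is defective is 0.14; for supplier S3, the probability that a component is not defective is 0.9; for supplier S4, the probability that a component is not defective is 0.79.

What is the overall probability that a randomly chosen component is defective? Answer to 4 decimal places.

0.1792

P(S1) = 1 − (0.04 + 0.1 + 0.69) = 0.17.
P(D|S3) = 1 − 0.9 = 0.1.
P(D|S4) = 1 − 0.79 = 0.21.
Summing over the partition,
P(D) = P(D|S1)·P(S1) + P(D|S2)·P(S2) + P(D|S3)·P(S3) + P(D|S4)·P(S4)
      = 0.11·0.17 + 0.14·0.04 + 0.1·0.1 + 0.21·0.69
      = 0.0187 + 0.0056 + 0.01 + 0.1449 = 0.1792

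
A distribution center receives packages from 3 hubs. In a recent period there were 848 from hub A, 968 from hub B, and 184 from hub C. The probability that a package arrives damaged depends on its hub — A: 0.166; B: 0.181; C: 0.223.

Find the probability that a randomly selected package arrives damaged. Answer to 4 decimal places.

Total: 848 + 968 + 184 = 2000.
P(A) = 848/2000 = 0.424. P(B) = 968/2000 = 0.484. P(C) = 184/2000 = 0.092.
P(D) = P(D|A)·P(A) + P(D|B)·P(B) + P(D|C)·P(C)
      = 0.166·0.424 + 0.181·0.484 + 0.223·0.092
      = 0.070384 + 0.087604 + 0.020516 = 0.178504

P(D) ≈ 0.1785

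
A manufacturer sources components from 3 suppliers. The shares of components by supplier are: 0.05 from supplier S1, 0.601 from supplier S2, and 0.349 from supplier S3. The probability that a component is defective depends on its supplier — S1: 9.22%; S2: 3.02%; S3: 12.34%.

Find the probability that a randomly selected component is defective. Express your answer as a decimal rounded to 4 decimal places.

P(D) ≈ 0.0658

Summing over the partition,
P(D) = P(D|S1)·P(S1) + P(D|S2)·P(S2) + P(D|S3)·P(S3)
      = 0.0922·0.05 + 0.0302·0.601 + 0.1234·0.349
      = 0.00461 + 0.0181502 + 0.0430666 = 0.0658268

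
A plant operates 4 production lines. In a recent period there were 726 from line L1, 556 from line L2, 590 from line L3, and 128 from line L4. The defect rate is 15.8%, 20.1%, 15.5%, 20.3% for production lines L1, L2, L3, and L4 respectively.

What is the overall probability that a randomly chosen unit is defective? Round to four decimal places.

Total: 726 + 556 + 590 + 128 = 2000.
P(L1) = 726/2000 = 0.363. P(L2) = 556/2000 = 0.278. P(L3) = 590/2000 = 0.295. P(L4) = 128/2000 = 0.064.
P(D) = P(D|L1)·P(L1) + P(D|L2)·P(L2) + P(D|L3)·P(L3) + P(D|L4)·P(L4)
      = 0.158·0.363 + 0.201·0.278 + 0.155·0.295 + 0.203·0.064
      = 0.057354 + 0.055878 + 0.045725 + 0.012992 = 0.171949

P(D) ≈ 0.1719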